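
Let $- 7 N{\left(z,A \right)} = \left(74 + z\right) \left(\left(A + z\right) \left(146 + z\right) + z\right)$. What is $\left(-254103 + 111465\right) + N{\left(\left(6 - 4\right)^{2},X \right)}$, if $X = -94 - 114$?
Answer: $\frac{1388022}{7} \approx 1.9829 \cdot 10^{5}$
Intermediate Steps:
$X = -208$
$N{\left(z,A \right)} = - \frac{\left(74 + z\right) \left(z + \left(146 + z\right) \left(A + z\right)\right)}{7}$ ($N{\left(z,A \right)} = - \frac{\left(74 + z\right) \left(\left(A + z\right) \left(146 + z\right) + z\right)}{7} = - \frac{\left(74 + z\right) \left(\left(146 + z\right) \left(A + z\right) + z\right)}{7} = - \frac{\left(74 + z\right) \left(z + \left(146 + z\right) \left(A + z\right)\right)}{7}$)
$\left(-254103 + 111465\right) + N{\left(\left(6 - 4\right)^{2},X \right)} = \left(-254103 + 111465\right) - \left(- \frac{2247232}{7} - \frac{34882 \left(6 - 4\right)^{2}}{7} + \frac{\left(6 - 4\right)^{6}}{7} + \frac{13 \left(6 - 4\right)^{4}}{7}\right) = -142638 - \left(- \frac{2247232}{7} - \frac{139528}{7} + \frac{64}{7} + \frac{208}{7}\right) = -142638 - \left(- \frac{2203720}{7} - \frac{183040}{7} + \frac{64}{7} + \frac{208}{7}\right) = -142638 - \left(- \frac{2383160}{7} - \frac{3328}{7}\right) = -142638 + \left(-6216 + \frac{2247232}{7} - \frac{3536}{7} - \frac{64}{7} + \frac{183040}{7} + \frac{3328}{7}\right) = -142638 + \frac{2386488}{7} = \frac{1388022}{7}$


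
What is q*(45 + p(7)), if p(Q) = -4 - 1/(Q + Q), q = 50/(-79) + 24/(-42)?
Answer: -190809/3871 ≈ -49.292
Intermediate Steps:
q = -666/553 (q = 50*(-1/79) + 24*(-1/42) = -50/79 - 4/7 = -666/553 ≈ -1.2043)
p(Q) = -4 - 1/(2*Q)
q*(45 + p(7)) = -666*(45 + (-4 - 1/2/7))/553 = -666*(45 + (-4 - 1/2*1/7))/553 = -666*(45 + (-4 - 1/14))/553 = -666*(45 - 57/14)/553 = -666/553*573/14 = -190809/3871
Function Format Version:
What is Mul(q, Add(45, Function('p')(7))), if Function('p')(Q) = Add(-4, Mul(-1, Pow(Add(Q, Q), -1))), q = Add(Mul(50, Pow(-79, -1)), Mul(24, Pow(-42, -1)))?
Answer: Rational(-190809, 3871) ≈ -49.292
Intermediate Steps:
q = Rational(-666, 553) (q = Add(Mul(50, Rational(-1, 79)), Mul(24, Rational(-1, 42))) = Add(Rational(-50, 79), Rational(-4, 7)) = Rational(-666, 553) ≈ -1.2043)
Function('p')(Q) = Add(-4, Mul(Rational(-1, 2), Pow(Q, -1))) (Function('p')(Q) = Add(-4, Mul(-1, Pow(Mul(2, Q), -1))) = Add(-4, Mul(-1, Mul(Rational(1, 2), Pow(Q, -1)))) = Add(-4, Mul(Rational(-1, 2), Pow(Q, -1))))
Mul(q, Add(45, Function('p')(7))) = Mul(Rational(-666, 553), Add(45, Add(-4, Mul(Rational(-1, 2), Pow(7, -1))))) = Mul(Rational(-666, 553), Add(45, Add(-4, Mul(Rational(-1, 2), Rational(1, 7))))) = Mul(Rational(-666, 553), Add(45, Add(-4, Rational(-1, 14)))) = Mul(Rational(-666, 553), Add(45, Rational(-57, 14))) = Mul(Rational(-666, 553), Rational(573, 14)) = Rational(-190809, 3871)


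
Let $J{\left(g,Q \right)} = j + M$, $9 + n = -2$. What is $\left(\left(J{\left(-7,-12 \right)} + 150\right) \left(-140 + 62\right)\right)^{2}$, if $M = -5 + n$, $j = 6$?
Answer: $119246400$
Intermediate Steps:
$n = -11$ ($n = -9 - 2 = -11$)
$M = -16$ ($M = -5 - 11 = -16$)
$J{\left(g,Q \right)} = -10$ ($J{\left(g,Q \right)} = 6 - 16 = -10$)
$\left(\left(J{\left(-7,-12 \right)} + 150\right) \left(-140 + 62\right)\right)^{2} = \left(\left(-10 + 150\right) \left(-140 + 62\right)\right)^{2} = \left(140 \left(-78\right)\right)^{2} = \left(-10920\right)^{2} = 119246400$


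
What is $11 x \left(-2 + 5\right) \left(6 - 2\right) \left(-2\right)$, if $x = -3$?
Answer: $792$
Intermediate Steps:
$11 x \left(-2 + 5\right) \left(6 - 2\right) \left(-2\right) = 11 \left(- 3 \left(-2 + 5\right)\right) \left(6 - 2\right) \left(-2\right) = 11 \left(\left(-3\right) 3\right) 4 \left(-2\right) = 11 \left(-9\right) \left(-8\right) = \left(-99\right) \left(-8\right) = 792$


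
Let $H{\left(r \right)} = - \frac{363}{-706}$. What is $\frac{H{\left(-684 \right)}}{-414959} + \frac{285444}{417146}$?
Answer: $\frac{41811911836989}{61103765915942} \approx 0.68428$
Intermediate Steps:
$H{\left(r \right)} = \frac{363}{706}$ ($H{\left(r \right)} = \left(-363\right) \left(- \frac{1}{706}\right) = \frac{363}{706}$)
$\frac{H{\left(-684 \right)}}{-414959} + \frac{285444}{417146} = \frac{363}{706 \left(-414959\right)} + \frac{285444}{417146} = \frac{363}{706} \left(- \frac{1}{414959}\right) + 285444 \cdot \frac{1}{417146} = - \frac{363}{292961054} + \frac{142722}{208573} = \frac{41811911836989}{61103765915942}$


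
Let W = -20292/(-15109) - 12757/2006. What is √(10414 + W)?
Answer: 11*√79023498829963130/30308654 ≈ 102.02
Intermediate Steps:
W = -152039761/30308654 (W = -20292*(-1/15109) - 12757*1/2006 = 20292/15109 - 12757/2006 = -152039761/30308654 ≈ -5.0164)
√(10414 + W) = √(10414 - 152039761/30308654) = √(315482282995/30308654) = 11*√79023498829963130/30308654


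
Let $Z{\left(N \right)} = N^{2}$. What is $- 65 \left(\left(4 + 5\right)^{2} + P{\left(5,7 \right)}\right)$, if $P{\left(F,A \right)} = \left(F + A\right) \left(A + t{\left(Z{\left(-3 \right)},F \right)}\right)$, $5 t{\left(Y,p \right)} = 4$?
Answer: $-11349$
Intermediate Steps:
$t{\left(Y,p \right)} = \frac{4}{5}$ ($t{\left(Y,p \right)} = \frac{1}{5} \cdot 4 = \frac{4}{5}$)
$P{\left(F,A \right)} = \left(\frac{4}{5} + A\right) \left(A + F\right)$ ($P{\left(F,A \right)} = \left(F + A\right) \left(A + \frac{4}{5}\right) = \left(A + F\right) \left(\frac{4}{5} + A\right) = \left(\frac{4}{5} + A\right) \left(A + F\right)$)
$- 65 \left(\left(4 + 5\right)^{2} + P{\left(5,7 \right)}\right) = - 65 \left(\left(4 + 5\right)^{2} + \left(7^{2} + \frac{4}{5} \cdot 7 + \frac{4}{5} \cdot 5 + 7 \cdot 5\right)\right) = - 65 \left(9^{2} + \left(49 + \frac{28}{5} + 4 + 35\right)\right) = - 65 \left(81 + \frac{468}{5}\right) = \left(-65\right) \frac{873}{5} = -11349$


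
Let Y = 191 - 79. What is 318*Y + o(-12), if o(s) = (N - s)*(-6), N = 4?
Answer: 35520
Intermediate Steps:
Y = 112
o(s) = -24 + 6*s (o(s) = (4 - s)*(-6) = -24 + 6*s)
318*Y + o(-12) = 318*112 + (-24 + 6*(-12)) = 35616 + (-24 - 72) = 35616 - 96 = 35520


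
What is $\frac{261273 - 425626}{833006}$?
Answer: $- \frac{164353}{833006} \approx -0.1973$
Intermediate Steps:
$\frac{261273 - 425626}{833006} = \left(261273 - 425626\right) \frac{1}{833006} = \left(-164353\right) \frac{1}{833006} = - \frac{164353}{833006}$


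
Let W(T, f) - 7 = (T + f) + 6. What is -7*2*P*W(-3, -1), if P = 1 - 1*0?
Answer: -126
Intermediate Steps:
W(T, f) = 13 + T + f (W(T, f) = 7 + ((T + f) + 6) = 7 + (6 + T + f) = 13 + T + f)
P = 1 (P = 1 + 0 = 1)
-7*2*P*W(-3, -1) = -7*2*1*(13 - 3 - 1) = -14*9 = -7*18 = -126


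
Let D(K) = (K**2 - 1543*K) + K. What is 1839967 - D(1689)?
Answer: 1591684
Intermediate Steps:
D(K) = K**2 - 1542*K
1839967 - D(1689) = 1839967 - 1689*(-1542 + 1689) = 1839967 - 1689*147 = 1839967 - 1*248283 = 1839967 - 248283 = 1591684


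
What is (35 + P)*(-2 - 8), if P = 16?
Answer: -510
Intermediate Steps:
(35 + P)*(-2 - 8) = (35 + 16)*(-2 - 8) = 51*(-10) = -510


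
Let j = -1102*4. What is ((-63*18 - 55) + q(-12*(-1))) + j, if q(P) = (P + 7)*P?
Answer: -5369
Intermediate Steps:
j = -4408
q(P) = P*(7 + P) (q(P) = (7 + P)*P = P*(7 + P))
((-63*18 - 55) + q(-12*(-1))) + j = ((-63*18 - 55) + (-12*(-1))*(7 - 12*(-1))) - 4408 = ((-1134 - 55) + 12*(7 + 12)) - 4408 = (-1189 + 12*19) - 4408 = (-1189 + 228) - 4408 = -961 - 4408 = -5369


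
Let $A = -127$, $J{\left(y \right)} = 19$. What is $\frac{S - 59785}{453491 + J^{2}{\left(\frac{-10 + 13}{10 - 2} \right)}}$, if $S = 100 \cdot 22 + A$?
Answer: $- \frac{14428}{113463} \approx -0.12716$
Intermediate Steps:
$S = 2073$ ($S = 100 \cdot 22 - 127 = 2200 - 127 = 2073$)
$\frac{S - 59785}{453491 + J^{2}{\left(\frac{-10 + 13}{10 - 2} \right)}} = \frac{2073 - 59785}{453491 + 19^{2}} = - \frac{57712}{453491 + 361} = - \frac{57712}{453852} = \left(-57712\right) \frac{1}{453852} = - \frac{14428}{113463}$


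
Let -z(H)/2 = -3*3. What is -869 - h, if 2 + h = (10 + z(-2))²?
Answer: -1651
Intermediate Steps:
z(H) = 18 (z(H) = -(-6)*3 = -2*(-9) = 18)
h = 782 (h = -2 + (10 + 18)² = -2 + 28² = -2 + 784 = 782)
-869 - h = -869 - 1*782 = -869 - 782 = -1651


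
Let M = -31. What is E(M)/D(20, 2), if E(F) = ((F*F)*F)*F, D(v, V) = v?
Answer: 923521/20 ≈ 46176.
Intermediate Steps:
E(F) = F⁴ (E(F) = (F²*F)*F = F³*F = F⁴)
E(M)/D(20, 2) = (-31)⁴/20 = 923521*(1/20) = 923521/20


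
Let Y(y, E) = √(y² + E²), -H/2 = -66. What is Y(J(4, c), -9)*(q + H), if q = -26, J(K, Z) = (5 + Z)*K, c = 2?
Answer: 106*√865 ≈ 3117.6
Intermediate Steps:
H = 132 (H = -2*(-66) = 132)
J(K, Z) = K*(5 + Z)
Y(y, E) = √(E² + y²)
Y(J(4, c), -9)*(q + H) = √((-9)² + (4*(5 + 2))²)*(-26 + 132) = √(81 + (4*7)²)*106 = √(81 + 28²)*106 = √(81 + 784)*106 = √865*106 = 106*√865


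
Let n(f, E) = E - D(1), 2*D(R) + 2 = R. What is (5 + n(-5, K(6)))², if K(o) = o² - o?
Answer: 5041/4 ≈ 1260.3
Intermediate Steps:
D(R) = -1 + R/2
n(f, E) = ½ + E (n(f, E) = E - (-1 + (½)*1) = E - (-1 + ½) = E - 1*(-½) = E + ½ = ½ + E)
(5 + n(-5, K(6)))² = (5 + (½ + 6*(-1 + 6)))² = (5 + (½ + 6*5))² = (5 + (½ + 30))² = (5 + 61/2)² = (71/2)² = 5041/4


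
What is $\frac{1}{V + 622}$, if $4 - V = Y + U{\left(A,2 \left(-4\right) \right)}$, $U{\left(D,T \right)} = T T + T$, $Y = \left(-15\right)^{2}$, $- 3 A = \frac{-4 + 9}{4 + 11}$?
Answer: $\frac{1}{345} \approx 0.0028986$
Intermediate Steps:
$A = - \frac{1}{9}$ ($A = - \frac{\left(-4 + 9\right) \frac{1}{4 + 11}}{3} = - \frac{5 \cdot \frac{1}{15}}{3} = \left(- \frac{1}{3}\right) \frac{1}{3} = - \frac{1}{9} \approx -0.11111$)
$Y = 225$
$U{\left(D,T \right)} = T + T^{2}$ ($U{\left(D,T \right)} = T^{2} + T = T + T^{2}$)
$V = -277$ ($V = 4 - \left(225 + 2 \left(-4\right) \left(1 + 2 \left(-4\right)\right)\right) = 4 - \left(225 - 8 \left(1 - 8\right)\right) = 4 - \left(225 - -56\right) = 4 - \left(225 + 56\right) = 4 - 281 = -277$)
$\frac{1}{V + 622} = \frac{1}{-277 + 622} = \frac{1}{345}$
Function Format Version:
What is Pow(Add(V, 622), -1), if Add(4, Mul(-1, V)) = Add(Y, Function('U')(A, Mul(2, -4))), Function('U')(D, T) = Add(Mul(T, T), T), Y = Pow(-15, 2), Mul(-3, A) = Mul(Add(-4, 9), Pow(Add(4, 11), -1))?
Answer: Rational(1, 345) ≈ 0.0028986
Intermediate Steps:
A = Rational(-1, 9) (A = Mul(Rational(-1, 3), Mul(Add(-4, 9), Pow(Add(4, 11), -1))) = Mul(Rational(-1, 3), Mul(5, Pow(15, -1))) = Mul(Rational(-1, 3), Mul(5, Rational(1, 15))) = Mul(Rational(-1, 3), Rational(1, 3)) = Rational(-1, 9) ≈ -0.11111)
Y = 225
Function('U')(D, T) = Add(T, Pow(T, 2)) (Function('U')(D, T) = Add(Pow(T, 2), T) = Add(T, Pow(T, 2)))
V = -277 (V = Add(4, Mul(-1, Add(225, Mul(Mul(2, -4), Add(1, Mul(2, -4)))))) = Add(4, Mul(-1, Add(225, Mul(-8, Add(1, -8))))) = Add(4, Mul(-1, Add(225, Mul(-8, -7)))) = Add(4, Mul(-1, Add(225, 56))) = Add(4, Mul(-1, 281)) = Add(4, -281) = -277)
Pow(Add(V, 622), -1) = Pow(Add(-277, 622), -1) = Pow(345, -1) = Rational(1, 345)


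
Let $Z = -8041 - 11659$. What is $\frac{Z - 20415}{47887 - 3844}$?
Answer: $- \frac{40115}{44043} \approx -0.91081$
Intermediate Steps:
$Z = -19700$
$\frac{Z - 20415}{47887 - 3844} = \frac{-19700 - 20415}{47887 - 3844} = - \frac{40115}{44043}$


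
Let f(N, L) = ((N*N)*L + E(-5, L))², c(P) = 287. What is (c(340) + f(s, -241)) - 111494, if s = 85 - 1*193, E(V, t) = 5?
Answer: 7901827707154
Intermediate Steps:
s = -108 (s = 85 - 193 = -108)
f(N, L) = (5 + L*N²)² (f(N, L) = ((N*N)*L + 5)² = (N²*L + 5)² = (L*N² + 5)² = (5 + L*N²)²)
(c(340) + f(s, -241)) - 111494 = (287 + (5 - 241*(-108)²)²) - 111494 = (287 + (5 - 241*11664)²) - 111494 = (287 + (5 - 2811024)²) - 111494 = (287 + (-2811019)²) - 111494 = (287 + 7901827818361) - 111494 = 7901827818648 - 111494 = 7901827707154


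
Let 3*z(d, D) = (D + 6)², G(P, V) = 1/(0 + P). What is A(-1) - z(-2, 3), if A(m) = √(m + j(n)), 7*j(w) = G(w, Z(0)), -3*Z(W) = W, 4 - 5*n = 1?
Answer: -27 + 4*I*√21/21 ≈ -27.0 + 0.87287*I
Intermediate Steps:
n = ⅗ (n = ⅘ - ⅕*1 = ⅘ - ⅕ = ⅗ ≈ 0.60000)
Z(W) = -W/3
G(P, V) = 1/P
j(w) = 1/(7*w)
A(m) = √(5/21 + m) (A(m) = √(m + 1/(7*(⅗))) = √(m + (⅐)*(5/3)) = √(m + 5/21) = √(5/21 + m))
z(d, D) = (6 + D)²/3 (z(d, D) = (D + 6)²/3 = (6 + D)²/3)
A(-1) - z(-2, 3) = √(105 + 441*(-1))/21 - (6 + 3)²/3 = √(105 - 441)/21 - 9²/3 = √(-336)/21 - 81/3 = (4*I*√21)/21 - 1*27 = 4*I*√21/21 - 27 = -27 + 4*I*√21/21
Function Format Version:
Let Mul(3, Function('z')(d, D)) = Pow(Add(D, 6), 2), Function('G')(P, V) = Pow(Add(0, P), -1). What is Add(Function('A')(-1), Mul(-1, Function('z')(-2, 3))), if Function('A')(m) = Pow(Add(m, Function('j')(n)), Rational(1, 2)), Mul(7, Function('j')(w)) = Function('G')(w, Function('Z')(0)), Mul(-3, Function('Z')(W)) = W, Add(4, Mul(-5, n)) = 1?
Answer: Add(-27, Mul(Rational(4, 21), I, Pow(21, Rational(1, 2)))) ≈ Add(-27.000, Mul(0.87287, I))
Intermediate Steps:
n = Rational(3, 5) (n = Add(Rational(4, 5), Mul(Rational(-1, 5), 1)) = Add(Rational(4, 5), Rational(-1, 5)) = Rational(3, 5) ≈ 0.60000)
Function('Z')(W) = Mul(Rational(-1, 3), W)
Function('G')(P, V) = Pow(P, -1)
Function('j')(w) = Mul(Rational(1, 7), Pow(w, -1))
Function('A')(m) = Pow(Add(Rational(5, 21), m), Rational(1, 2)) (Function('A')(m) = Pow(Add(m, Mul(Rational(1, 7), Pow(Rational(3, 5), -1))), Rational(1, 2)) = Pow(Add(m, Mul(Rational(1, 7), Rational(5, 3))), Rational(1, 2)) = Pow(Add(m, Rational(5, 21)), Rational(1, 2)) = Pow(Add(Rational(5, 21), m), Rational(1, 2)))
Function('z')(d, D) = Mul(Rational(1, 3), Pow(Add(6, D), 2)) (Function('z')(d, D) = Mul(Rational(1, 3), Pow(Add(D, 6), 2)) = Mul(Rational(1, 3), Pow(Add(6, D), 2)))
Add(Function('A')(-1), Mul(-1, Function('z')(-2, 3))) = Add(Mul(Rational(1, 21), Pow(Add(105, Mul(441, -1)), Rational(1, 2))), Mul(-1, Mul(Rational(1, 3), Pow(Add(6, 3), 2)))) = Add(Mul(Rational(1, 21), Pow(Add(105, -441), Rational(1, 2))), Mul(-1, Mul(Rational(1, 3), Pow(9, 2)))) = Add(Mul(Rational(1, 21), Pow(-336, Rational(1, 2))), Mul(-1, Mul(Rational(1, 3), 81))) = Add(Mul(Rational(1, 21), Mul(4, I, Pow(21, Rational(1, 2)))), Mul(-1, 27)) = Add(Mul(Rational(4, 21), I, Pow(21, Rational(1, 2))), -27) = Add(-27, Mul(Rational(4, 21), I, Pow(21, Rational(1, 2))))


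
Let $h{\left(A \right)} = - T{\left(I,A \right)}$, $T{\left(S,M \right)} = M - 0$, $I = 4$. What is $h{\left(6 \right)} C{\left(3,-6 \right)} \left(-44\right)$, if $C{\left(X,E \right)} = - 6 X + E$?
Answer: $-6336$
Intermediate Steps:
$C{\left(X,E \right)} = E - 6 X$
$T{\left(S,M \right)} = M$ ($T{\left(S,M \right)} = M + 0 = M$)
$h{\left(A \right)} = - A$
$h{\left(6 \right)} C{\left(3,-6 \right)} \left(-44\right) = \left(-1\right) 6 \left(-6 - 18\right) \left(-44\right) = - 6 \left(-6 - 18\right) \left(-44\right) = \left(-6\right) \left(-24\right) \left(-44\right) = 144 \left(-44\right) = -6336$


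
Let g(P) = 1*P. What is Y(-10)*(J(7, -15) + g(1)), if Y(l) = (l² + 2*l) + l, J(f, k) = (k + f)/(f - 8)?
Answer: 630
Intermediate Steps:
J(f, k) = (f + k)/(-8 + f)
Y(l) = l² + 3*l
g(P) = P
Y(-10)*(J(7, -15) + g(1)) = (-10*(3 - 10))*((7 - 15)/(-8 + 7) + 1) = (-10*(-7))*(-8/(-1) + 1) = 70*(-1*(-8) + 1) = 70*(8 + 1) = 70*9 = 630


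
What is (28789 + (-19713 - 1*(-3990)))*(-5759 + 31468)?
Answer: 335913794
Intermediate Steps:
(28789 + (-19713 - 1*(-3990)))*(-5759 + 31468) = (28789 + (-19713 + 3990))*25709 = (28789 - 15723)*25709 = 13066*25709 = 335913794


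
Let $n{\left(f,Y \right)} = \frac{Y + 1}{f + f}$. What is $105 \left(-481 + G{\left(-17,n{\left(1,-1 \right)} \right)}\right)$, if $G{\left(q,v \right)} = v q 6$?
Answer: $-50505$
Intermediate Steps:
$n{\left(f,Y \right)} = \frac{1 + Y}{2 f}$
$G{\left(q,v \right)} = 6 q v$ ($G{\left(q,v \right)} = q v 6 = 6 q v$)
$105 \left(-481 + G{\left(-17,n{\left(1,-1 \right)} \right)}\right) = 105 \left(-481 + 6 \left(-17\right) \frac{1 - 1}{2 \cdot 1}\right) = 105 \left(-481 + 6 \left(-17\right) \frac{1}{2} \cdot 1 \cdot 0\right) = 105 \left(-481 + 6 \left(-17\right) 0\right) = 105 \left(-481 + 0\right) = 105 \left(-481\right) = -50505$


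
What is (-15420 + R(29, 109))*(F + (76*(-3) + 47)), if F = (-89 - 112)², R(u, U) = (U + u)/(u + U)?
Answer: -620152180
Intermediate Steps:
R(u, U) = 1 (R(u, U) = (U + u)/(U + u) = 1)
F = 40401 (F = (-201)² = 40401)
(-15420 + R(29, 109))*(F + (76*(-3) + 47)) = (-15420 + 1)*(40401 + (76*(-3) + 47)) = -15419*(40401 + (-228 + 47)) = -15419*(40401 - 181) = -15419*40220 = -620152180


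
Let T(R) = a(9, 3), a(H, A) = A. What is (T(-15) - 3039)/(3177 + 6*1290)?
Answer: -1012/3639 ≈ -0.27810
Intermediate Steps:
T(R) = 3
(T(-15) - 3039)/(3177 + 6*1290) = (3 - 3039)/(3177 + 6*1290) = -3036/(3177 + 7740) = -3036/10917 = -3036*1/10917 = -1012/3639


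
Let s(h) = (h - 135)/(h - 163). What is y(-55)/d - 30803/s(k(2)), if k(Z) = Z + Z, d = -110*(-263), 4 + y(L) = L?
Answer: -141689803339/3789830 ≈ -37387.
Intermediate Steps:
y(L) = -4 + L
d = 28930
k(Z) = 2*Z
s(h) = (-135 + h)/(-163 + h)
y(-55)/d - 30803/s(k(2)) = (-4 - 55)/28930 - 30803*(-163 + 2*2)/(-135 + 2*2) = -59*1/28930 - 30803*(-163 + 4)/(-135 + 4) = -59/28930 - 30803/(-131/(-159)) = -59/28930 - 30803/((-1/159*(-131))) = -59/28930 - 30803/131/159 = -59/28930 - 30803*159/131 = -59/28930 - 4897677/131 = -141689803339/3789830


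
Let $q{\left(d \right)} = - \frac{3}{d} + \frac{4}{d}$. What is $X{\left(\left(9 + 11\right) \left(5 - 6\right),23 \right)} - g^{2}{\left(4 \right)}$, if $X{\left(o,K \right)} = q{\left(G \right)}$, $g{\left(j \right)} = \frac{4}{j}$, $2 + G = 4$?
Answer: $- \frac{1}{2} \approx -0.5$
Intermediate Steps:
$G = 2$ ($G = -2 + 4 = 2$)
$q{\left(d \right)} = \frac{1}{d}$
$X{\left(o,K \right)} = \frac{1}{2}$
$X{\left(\left(9 + 11\right) \left(5 - 6\right),23 \right)} - g^{2}{\left(4 \right)} = \frac{1}{2} - \left(\frac{4}{4}\right)^{2} = \frac{1}{2} - \left(4 \cdot \frac{1}{4}\right)^{2} = \frac{1}{2} - 1^{2} = \frac{1}{2} - 1 = - \frac{1}{2}$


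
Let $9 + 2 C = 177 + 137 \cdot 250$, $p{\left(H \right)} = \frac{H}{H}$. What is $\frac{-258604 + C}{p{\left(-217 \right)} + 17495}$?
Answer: $- \frac{80465}{5832} \approx -13.797$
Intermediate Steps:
$p{\left(H \right)} = 1$
$C = 17209$ ($C = - \frac{9}{2} + \frac{177 + 137 \cdot 250}{2} = - \frac{9}{2} + \frac{177 + 34250}{2} = - \frac{9}{2} + \frac{1}{2} \cdot 34427 = - \frac{9}{2} + \frac{34427}{2} = 17209$)
$\frac{-258604 + C}{p{\left(-217 \right)} + 17495} = \frac{-258604 + 17209}{1 + 17495} = - \frac{241395}{17496} = \left(-241395\right) \frac{1}{17496} = - \frac{80465}{5832}$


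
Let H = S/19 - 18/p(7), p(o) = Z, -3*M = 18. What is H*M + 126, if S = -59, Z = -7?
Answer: 17184/133 ≈ 129.20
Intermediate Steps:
M = -6 (M = -⅓*18 = -6)
p(o) = -7
H = -71/133 (H = -59/19 - 18/(-7) = -59*1/19 - 18*(-⅐) = -59/19 + 18/7 = -71/133 ≈ -0.53383)
H*M + 126 = -71/133*(-6) + 126 = 426/133 + 126 = 17184/133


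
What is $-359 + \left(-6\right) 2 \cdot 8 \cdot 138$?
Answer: $-13607$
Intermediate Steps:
$-359 + \left(-6\right) 2 \cdot 8 \cdot 138 = -359 + \left(-12\right) 8 \cdot 138 = -359 - 13248 = -13607$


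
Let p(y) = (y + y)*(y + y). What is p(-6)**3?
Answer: 2985984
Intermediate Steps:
p(y) = 4*y**2 (p(y) = (2*y)*(2*y) = 4*y**2)
p(-6)**3 = (4*(-6)**2)**3 = (4*36)**3 = 144**3 = 2985984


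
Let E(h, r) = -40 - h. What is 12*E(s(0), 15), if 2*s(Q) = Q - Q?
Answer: -480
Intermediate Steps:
s(Q) = 0 (s(Q) = (Q - Q)/2 = (1/2)*0 = 0)
12*E(s(0), 15) = 12*(-40 - 1*0) = 12*(-40 + 0) = 12*(-40) = -480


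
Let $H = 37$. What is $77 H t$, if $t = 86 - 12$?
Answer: $210826$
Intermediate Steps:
$t = 74$
$77 H t = 77 \cdot 37 \cdot 74 = 2849 \cdot 74 = 210826$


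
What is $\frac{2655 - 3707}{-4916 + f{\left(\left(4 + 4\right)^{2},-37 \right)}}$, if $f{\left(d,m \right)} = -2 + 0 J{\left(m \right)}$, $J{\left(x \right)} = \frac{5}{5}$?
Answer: $\frac{526}{2459} \approx 0.21391$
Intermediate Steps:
$J{\left(x \right)} = 1$ ($J{\left(x \right)} = 5 \cdot \frac{1}{5} = 1$)
$f{\left(d,m \right)} = -2$ ($f{\left(d,m \right)} = -2 + 0 \cdot 1 = -2 + 0 = -2$)
$\frac{2655 - 3707}{-4916 + f{\left(\left(4 + 4\right)^{2},-37 \right)}} = \frac{2655 - 3707}{-4916 - 2} = - \frac{1052}{-4918} = \left(-1052\right) \left(- \frac{1}{4918}\right) = \frac{526}{2459}$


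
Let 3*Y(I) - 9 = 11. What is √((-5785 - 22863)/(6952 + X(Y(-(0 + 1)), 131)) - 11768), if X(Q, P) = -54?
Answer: 2*I*√35009209011/3449 ≈ 108.5*I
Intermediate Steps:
Y(I) = 20/3 (Y(I) = 3 + (⅓)*11 = 3 + 11/3 = 20/3)
√((-5785 - 22863)/(6952 + X(Y(-(0 + 1)), 131)) - 11768) = √((-5785 - 22863)/(6952 - 54) - 11768) = √(-28648/6898 - 11768) = √(-28648*1/6898 - 11768) = √(-14324/3449 - 11768) = √(-40602156/3449) = 2*I*√35009209011/3449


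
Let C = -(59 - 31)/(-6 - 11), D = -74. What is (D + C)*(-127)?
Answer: 156210/17 ≈ 9188.8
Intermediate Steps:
C = 28/17 (C = -28/(-17) = -28*(-1)/17 = -1*(-28/17) = 28/17 ≈ 1.6471)
(D + C)*(-127) = (-74 + 28/17)*(-127) = -1230/17*(-127) = 156210/17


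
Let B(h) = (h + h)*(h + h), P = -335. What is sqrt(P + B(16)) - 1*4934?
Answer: -4934 + sqrt(689) ≈ -4907.8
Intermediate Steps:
B(h) = 4*h**2 (B(h) = (2*h)*(2*h) = 4*h**2)
sqrt(P + B(16)) - 1*4934 = sqrt(-335 + 4*16**2) - 1*4934 = sqrt(-335 + 4*256) - 4934 = sqrt(-335 + 1024) - 4934 = sqrt(689) - 4934 = -4934 + sqrt(689)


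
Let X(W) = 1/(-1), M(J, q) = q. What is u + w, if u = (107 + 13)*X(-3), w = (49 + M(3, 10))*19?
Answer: 1001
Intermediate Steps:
X(W) = -1
w = 1121 (w = (49 + 10)*19 = 59*19 = 1121)
u = -120 (u = (107 + 13)*(-1) = 120*(-1) = -120)
u + w = -120 + 1121 = 1001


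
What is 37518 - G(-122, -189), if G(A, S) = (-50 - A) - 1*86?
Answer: 37532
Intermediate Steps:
G(A, S) = -136 - A (G(A, S) = (-50 - A) - 86 = -136 - A)
37518 - G(-122, -189) = 37518 - (-136 - 1*(-122)) = 37518 - (-136 + 122) = 37518 - 1*(-14) = 37518 + 14 = 37532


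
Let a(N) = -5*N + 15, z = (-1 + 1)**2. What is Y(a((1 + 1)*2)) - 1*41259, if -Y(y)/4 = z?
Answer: -41259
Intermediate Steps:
z = 0 (z = 0**2 = 0)
a(N) = 15 - 5*N
Y(y) = 0 (Y(y) = -4*0 = 0)
Y(a((1 + 1)*2)) - 1*41259 = 0 - 1*41259 = 0 - 41259 = -41259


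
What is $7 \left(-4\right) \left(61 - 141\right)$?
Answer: $2240$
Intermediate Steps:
$7 \left(-4\right) \left(61 - 141\right) = \left(-28\right) \left(-80\right) = 2240$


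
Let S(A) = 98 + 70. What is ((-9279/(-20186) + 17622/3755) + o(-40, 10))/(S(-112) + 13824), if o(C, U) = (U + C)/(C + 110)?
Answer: 835509023/2474667142640 ≈ 0.00033762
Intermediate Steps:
S(A) = 168
o(C, U) = (C + U)/(110 + C)
((-9279/(-20186) + 17622/3755) + o(-40, 10))/(S(-112) + 13824) = ((-9279/(-20186) + 17622/3755) + (-40 + 10)/(110 - 40))/(168 + 13824) = ((-9279*(-1/20186) + 17622*(1/3755)) - 30/70)/13992 = ((9279/20186 + 17622/3755) + (1/70)*(-30))*(1/13992) = (390560337/75798430 - 3/7)*(1/13992) = (2506527069/530589010)*(1/13992) = 835509023/2474667142640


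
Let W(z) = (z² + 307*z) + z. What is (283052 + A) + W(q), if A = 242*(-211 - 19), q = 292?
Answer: 402592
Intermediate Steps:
W(z) = z² + 308*z
A = -55660 (A = 242*(-230) = -55660)
(283052 + A) + W(q) = (283052 - 55660) + 292*(308 + 292) = 227392 + 292*600 = 227392 + 175200 = 402592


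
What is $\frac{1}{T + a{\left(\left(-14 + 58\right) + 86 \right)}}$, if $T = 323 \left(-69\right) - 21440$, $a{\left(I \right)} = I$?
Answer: $- \frac{1}{43597} \approx -2.2937 \cdot 10^{-5}$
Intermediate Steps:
$T = -43727$ ($T = -22287 - 21440 = -43727$)
$\frac{1}{T + a{\left(\left(-14 + 58\right) + 86 \right)}} = \frac{1}{-43727 + \left(\left(-14 + 58\right) + 86\right)} = \frac{1}{-43727 + \left(44 + 86\right)} = \frac{1}{-43727 + 130} = \frac{1}{-43597} = - \frac{1}{43597}$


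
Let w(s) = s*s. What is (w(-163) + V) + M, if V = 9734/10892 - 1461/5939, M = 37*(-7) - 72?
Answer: 848657415479/32343794 ≈ 26239.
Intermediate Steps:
w(s) = s²
M = -331 (M = -259 - 72 = -331)
V = 20948507/32343794 (V = 9734*(1/10892) - 1461*1/5939 = 4867/5446 - 1461/5939 = 20948507/32343794 ≈ 0.64768)
(w(-163) + V) + M = ((-163)² + 20948507/32343794) - 331 = (26569 + 20948507/32343794) - 331 = 859363211293/32343794 - 331 = 848657415479/32343794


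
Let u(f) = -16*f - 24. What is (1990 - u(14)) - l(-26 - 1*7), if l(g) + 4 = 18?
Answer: 2224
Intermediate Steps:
u(f) = -24 - 16*f
l(g) = 14 (l(g) = -4 + 18 = 14)
(1990 - u(14)) - l(-26 - 1*7) = (1990 - (-24 - 16*14)) - 1*14 = (1990 - (-24 - 224)) - 14 = (1990 - 1*(-248)) - 14 = (1990 + 248) - 14 = 2238 - 14 = 2224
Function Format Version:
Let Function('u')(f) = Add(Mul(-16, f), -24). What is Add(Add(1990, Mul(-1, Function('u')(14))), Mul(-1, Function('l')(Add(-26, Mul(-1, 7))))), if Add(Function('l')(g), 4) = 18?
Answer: 2224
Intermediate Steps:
Function('u')(f) = Add(-24, Mul(-16, f))
Function('l')(g) = 14 (Function('l')(g) = Add(-4, 18) = 14)
Add(Add(1990, Mul(-1, Function('u')(14))), Mul(-1, Function('l')(Add(-26, Mul(-1, 7))))) = Add(Add(1990, Mul(-1, Add(-24, Mul(-16, 14)))), Mul(-1, 14)) = Add(Add(1990, Mul(-1, Add(-24, -224))), -14) = Add(Add(1990, Mul(-1, -248)), -14) = Add(Add(1990, 248), -14) = Add(2238, -14) = 2224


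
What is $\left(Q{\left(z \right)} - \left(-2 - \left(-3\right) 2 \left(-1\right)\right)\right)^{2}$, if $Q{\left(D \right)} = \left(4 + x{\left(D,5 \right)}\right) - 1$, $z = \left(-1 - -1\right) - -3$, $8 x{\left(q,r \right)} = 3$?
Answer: $\frac{8281}{64} \approx 129.39$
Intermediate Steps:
$x{\left(q,r \right)} = \frac{3}{8}$ ($x{\left(q,r \right)} = \frac{1}{8} \cdot 3 = \frac{3}{8}$)
$z = 3$ ($z = \left(-1 + 1\right) + 3 = 0 + 3 = 3$)
$Q{\left(D \right)} = \frac{27}{8}$ ($Q{\left(D \right)} = \left(4 + \frac{3}{8}\right) - 1 = \frac{35}{8} - 1 = \frac{27}{8}$)
$\left(Q{\left(z \right)} - \left(-2 - \left(-3\right) 2 \left(-1\right)\right)\right)^{2} = \left(\frac{27}{8} - \left(-2 - \left(-3\right) 2 \left(-1\right)\right)\right)^{2} = \left(\frac{27}{8} + \left(\left(-6\right) \left(-1\right) + 2\right)\right)^{2} = \left(\frac{27}{8} + \left(6 + 2\right)\right)^{2} = \left(\frac{27}{8} + 8\right)^{2} = \left(\frac{91}{8}\right)^{2} = \frac{8281}{64}$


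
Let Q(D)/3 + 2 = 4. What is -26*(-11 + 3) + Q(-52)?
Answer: 214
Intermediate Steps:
Q(D) = 6 (Q(D) = -6 + 3*4 = -6 + 12 = 6)
-26*(-11 + 3) + Q(-52) = -26*(-11 + 3) + 6 = -26*(-8) + 6 = 208 + 6 = 214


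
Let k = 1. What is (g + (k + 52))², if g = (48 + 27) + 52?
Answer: 32400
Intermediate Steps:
g = 127 (g = 75 + 52 = 127)
(g + (k + 52))² = (127 + (1 + 52))² = (127 + 53)² = 180² = 32400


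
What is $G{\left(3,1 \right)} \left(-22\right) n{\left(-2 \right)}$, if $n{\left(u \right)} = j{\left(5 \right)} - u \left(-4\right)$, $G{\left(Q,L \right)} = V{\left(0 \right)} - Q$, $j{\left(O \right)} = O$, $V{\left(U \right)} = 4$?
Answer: $66$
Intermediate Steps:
$G{\left(Q,L \right)} = 4 - Q$
$n{\left(u \right)} = 5 + 4 u$ ($n{\left(u \right)} = 5 - u \left(-4\right) = 5 - - 4 u = 5 + 4 u$)
$G{\left(3,1 \right)} \left(-22\right) n{\left(-2 \right)} = \left(4 - 3\right) \left(-22\right) \left(5 + 4 \left(-2\right)\right) = \left(4 - 3\right) \left(-22\right) \left(5 - 8\right) = 1 \left(-22\right) \left(-3\right) = \left(-22\right) \left(-3\right) = 66$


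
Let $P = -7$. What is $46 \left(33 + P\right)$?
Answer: $1196$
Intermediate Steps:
$46 \left(33 + P\right) = 46 \left(33 - 7\right) = 46 \cdot 26 = 1196$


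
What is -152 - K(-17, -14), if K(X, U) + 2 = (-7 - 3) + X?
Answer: -123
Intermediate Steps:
K(X, U) = -12 + X (K(X, U) = -2 + ((-7 - 3) + X) = -2 + (-10 + X) = -12 + X)
-152 - K(-17, -14) = -152 - (-12 - 17) = -152 - 1*(-29) = -152 + 29 = -123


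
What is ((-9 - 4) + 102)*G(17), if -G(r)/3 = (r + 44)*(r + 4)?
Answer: -342027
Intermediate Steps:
G(r) = -3*(4 + r)*(44 + r) (G(r) = -3*(r + 44)*(r + 4) = -3*(44 + r)*(4 + r) = -3*(4 + r)*(44 + r))
((-9 - 4) + 102)*G(17) = ((-9 - 4) + 102)*(-528 - 144*17 - 3*17²) = (-13 + 102)*(-528 - 2448 - 3*289) = 89*(-528 - 2448 - 867) = 89*(-3843) = -342027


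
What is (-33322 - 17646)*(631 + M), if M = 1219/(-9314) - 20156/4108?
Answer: -152588800101156/4782739 ≈ -3.1904e+7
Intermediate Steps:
M = -48185159/9565478 (M = 1219*(-1/9314) - 20156*1/4108 = -1219/9314 - 5039/1027 = -48185159/9565478 ≈ -5.0374)
(-33322 - 17646)*(631 + M) = (-33322 - 17646)*(631 - 48185159/9565478) = -50968*5987631459/9565478 = -152588800101156/4782739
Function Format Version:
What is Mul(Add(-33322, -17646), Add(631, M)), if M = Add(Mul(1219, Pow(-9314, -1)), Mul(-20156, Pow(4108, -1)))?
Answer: Rational(-152588800101156, 4782739) ≈ -3.1904e+7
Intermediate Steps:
M = Rational(-48185159, 9565478) (M = Add(Mul(1219, Rational(-1, 9314)), Mul(-20156, Rational(1, 4108))) = Add(Rational(-1219, 9314), Rational(-5039, 1027)) = Rational(-48185159, 9565478) ≈ -5.0374)
Mul(Add(-33322, -17646), Add(631, M)) = Mul(Add(-33322, -17646), Add(631, Rational(-48185159, 9565478))) = Mul(-50968, Rational(5987631459, 9565478)) = Rational(-152588800101156, 4782739)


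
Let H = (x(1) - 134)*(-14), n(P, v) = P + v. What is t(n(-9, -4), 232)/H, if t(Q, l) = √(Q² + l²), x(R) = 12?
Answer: √53993/1708 ≈ 0.13604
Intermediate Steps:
H = 1708 (H = (12 - 134)*(-14) = -122*(-14) = 1708)
t(n(-9, -4), 232)/H = √((-9 - 4)² + 232²)/1708 = √((-13)² + 53824)*(1/1708) = √(169 + 53824)*(1/1708) = √53993*(1/1708) = √53993/1708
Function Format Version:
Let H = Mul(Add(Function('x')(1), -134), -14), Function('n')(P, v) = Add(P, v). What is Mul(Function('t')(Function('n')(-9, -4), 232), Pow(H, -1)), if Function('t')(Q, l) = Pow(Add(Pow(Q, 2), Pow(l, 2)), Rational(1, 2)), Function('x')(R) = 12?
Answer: Mul(Rational(1, 1708), Pow(53993, Rational(1, 2))) ≈ 0.13604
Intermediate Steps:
H = 1708 (H = Mul(Add(12, -134), -14) = Mul(-122, -14) = 1708)
Mul(Function('t')(Function('n')(-9, -4), 232), Pow(H, -1)) = Mul(Pow(Add(Pow(Add(-9, -4), 2), Pow(232, 2)), Rational(1, 2)), Pow(1708, -1)) = Mul(Pow(Add(Pow(-13, 2), 53824), Rational(1, 2)), Rational(1, 1708)) = Mul(Pow(Add(169, 53824), Rational(1, 2)), Rational(1, 1708)) = Mul(Pow(53993, Rational(1, 2)), Rational(1, 1708)) = Mul(Rational(1, 1708), Pow(53993, Rational(1, 2)))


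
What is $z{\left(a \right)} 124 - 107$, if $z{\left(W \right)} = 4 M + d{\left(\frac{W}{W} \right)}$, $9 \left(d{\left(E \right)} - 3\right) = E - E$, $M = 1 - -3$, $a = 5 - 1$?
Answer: $2249$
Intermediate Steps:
$a = 4$ ($a = 5 - 1 = 4$)
$M = 4$ ($M = 1 + 3 = 4$)
$d{\left(E \right)} = 3$ ($d{\left(E \right)} = 3 + \frac{E - E}{9} = 3 + \frac{1}{9} \cdot 0 = 3 + 0 = 3$)
$z{\left(W \right)} = 19$ ($z{\left(W \right)} = 4 \cdot 4 + 3 = 16 + 3 = 19$)
$z{\left(a \right)} 124 - 107 = 19 \cdot 124 - 107 = 2356 - 107 = 2249$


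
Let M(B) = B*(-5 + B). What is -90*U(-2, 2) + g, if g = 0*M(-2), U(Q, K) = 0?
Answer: 0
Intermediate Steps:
g = 0 (g = 0*(-2*(-5 - 2)) = 0*(-2*(-7)) = 0*14 = 0)
-90*U(-2, 2) + g = -90*0 + 0 = -15*0 + 0 = 0 + 0 = 0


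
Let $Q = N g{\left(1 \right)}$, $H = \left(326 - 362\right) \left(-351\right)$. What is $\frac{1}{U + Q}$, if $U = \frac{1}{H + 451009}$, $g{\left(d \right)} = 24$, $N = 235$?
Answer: $\frac{463645}{2614957801} \approx 0.0001773$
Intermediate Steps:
$H = 12636$ ($H = \left(-36\right) \left(-351\right) = 12636$)
$Q = 5640$ ($Q = 235 \cdot 24 = 5640$)
$U = \frac{1}{463645}$ ($U = \frac{1}{12636 + 451009} = \frac{1}{463645} \approx 2.1568 \cdot 10^{-6}$)
$\frac{1}{U + Q} = \frac{1}{\frac{1}{463645} + 5640} = \frac{1}{\frac{2614957801}{463645}} = \frac{463645}{2614957801}$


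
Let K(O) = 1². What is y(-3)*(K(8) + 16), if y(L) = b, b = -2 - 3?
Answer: -85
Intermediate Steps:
K(O) = 1
b = -5
y(L) = -5
y(-3)*(K(8) + 16) = -5*(1 + 16) = -5*17 = -85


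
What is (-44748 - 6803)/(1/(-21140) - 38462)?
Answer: 1089788140/813086681 ≈ 1.3403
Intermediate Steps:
(-44748 - 6803)/(1/(-21140) - 38462) = -51551/(-1/21140 - 38462) = -51551/(-813086681/21140) = -51551*(-21140/813086681) = 1089788140/813086681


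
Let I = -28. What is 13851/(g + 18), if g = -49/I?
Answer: 55404/79 ≈ 701.32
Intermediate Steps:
g = 7/4 (g = -49/(-28) = -49*(-1/28) = 7/4 ≈ 1.7500)
13851/(g + 18) = 13851/(7/4 + 18) = 13851/(79/4) = (4/79)*13851 = 55404/79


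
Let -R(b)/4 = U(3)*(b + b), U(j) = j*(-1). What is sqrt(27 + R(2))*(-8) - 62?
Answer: -62 - 40*sqrt(3) ≈ -131.28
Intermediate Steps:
U(j) = -j
R(b) = 24*b (R(b) = -4*(-1*3)*(b + b) = -(-12)*2*b = -(-24)*b = 24*b)
sqrt(27 + R(2))*(-8) - 62 = sqrt(27 + 24*2)*(-8) - 62 = sqrt(27 + 48)*(-8) - 62 = sqrt(75)*(-8) - 62 = (5*sqrt(3))*(-8) - 62 = -40*sqrt(3) - 62 = -62 - 40*sqrt(3)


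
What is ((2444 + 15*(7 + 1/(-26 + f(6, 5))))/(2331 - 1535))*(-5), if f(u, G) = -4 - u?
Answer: -152915/9552 ≈ -16.009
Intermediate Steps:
((2444 + 15*(7 + 1/(-26 + f(6, 5))))/(2331 - 1535))*(-5) = ((2444 + 15*(7 + 1/(-26 + (-4 - 1*6))))/(2331 - 1535))*(-5) = ((2444 + 15*(7 + 1/(-26 + (-4 - 6))))/796)*(-5) = ((2444 + 15*(7 + 1/(-26 - 10)))*(1/796))*(-5) = ((2444 + 15*(7 + 1/(-36)))*(1/796))*(-5) = ((2444 + 15*(7 - 1/36))*(1/796))*(-5) = ((2444 + 15*(251/36))*(1/796))*(-5) = ((2444 + 1255/12)*(1/796))*(-5) = ((30583/12)*(1/796))*(-5) = (30583/9552)*(-5) = -152915/9552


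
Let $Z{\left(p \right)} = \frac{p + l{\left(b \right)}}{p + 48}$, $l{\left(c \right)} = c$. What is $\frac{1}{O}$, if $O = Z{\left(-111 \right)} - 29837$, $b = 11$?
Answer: $- \frac{63}{1879631} \approx -3.3517 \cdot 10^{-5}$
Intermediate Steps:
$Z{\left(p \right)} = \frac{11 + p}{48 + p}$ ($Z{\left(p \right)} = \frac{p + 11}{p + 48} = \frac{11 + p}{48 + p}$)
$O = - \frac{1879631}{63}$ ($O = \frac{11 - 111}{48 - 111} - 29837 = \frac{1}{-63} \left(-100\right) - 29837 = \left(- \frac{1}{63}\right) \left(-100\right) - 29837 = \frac{100}{63} - 29837 = - \frac{1879631}{63} \approx -29835.0$)
$\frac{1}{O} = \frac{1}{- \frac{1879631}{63}} = - \frac{63}{1879631}$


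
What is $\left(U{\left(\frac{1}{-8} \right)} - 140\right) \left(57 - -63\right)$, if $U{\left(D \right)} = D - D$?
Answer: $-16800$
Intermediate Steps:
$U{\left(D \right)} = 0$
$\left(U{\left(\frac{1}{-8} \right)} - 140\right) \left(57 - -63\right) = \left(0 - 140\right) \left(57 - -63\right) = - 140 \left(57 + 63\right) = \left(-140\right) 120 = -16800$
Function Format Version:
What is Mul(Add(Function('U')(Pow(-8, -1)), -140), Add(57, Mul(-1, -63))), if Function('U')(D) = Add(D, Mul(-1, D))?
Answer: -16800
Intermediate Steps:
Function('U')(D) = 0
Mul(Add(Function('U')(Pow(-8, -1)), -140), Add(57, Mul(-1, -63))) = Mul(Add(0, -140), Add(57, Mul(-1, -63))) = Mul(-140, Add(57, 63)) = Mul(-140, 120) = -16800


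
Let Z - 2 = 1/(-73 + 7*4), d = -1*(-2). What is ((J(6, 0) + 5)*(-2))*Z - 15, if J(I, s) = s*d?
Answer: -313/9 ≈ -34.778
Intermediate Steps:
d = 2
Z = 89/45 (Z = 2 + 1/(-73 + 7*4) = 2 + 1/(-73 + 28) = 2 + 1/(-45) = 2 - 1/45 = 89/45 ≈ 1.9778)
J(I, s) = 2*s (J(I, s) = s*2 = 2*s)
((J(6, 0) + 5)*(-2))*Z - 15 = ((2*0 + 5)*(-2))*(89/45) - 15 = ((0 + 5)*(-2))*(89/45) - 15 = (5*(-2))*(89/45) - 15 = -10*89/45 - 15 = -178/9 - 15 = -313/9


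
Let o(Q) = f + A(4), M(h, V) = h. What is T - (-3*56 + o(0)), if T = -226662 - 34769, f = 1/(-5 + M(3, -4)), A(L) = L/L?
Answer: -522527/2 ≈ -2.6126e+5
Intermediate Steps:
A(L) = 1
f = -½ (f = 1/(-5 + 3) = 1/(-2) = -½ ≈ -0.50000)
o(Q) = ½ (o(Q) = -½ + 1 = ½)
T = -261431
T - (-3*56 + o(0)) = -261431 - (-3*56 + ½) = -261431 - (-168 + ½) = -261431 - 1*(-335/2) = -261431 + 335/2 = -522527/2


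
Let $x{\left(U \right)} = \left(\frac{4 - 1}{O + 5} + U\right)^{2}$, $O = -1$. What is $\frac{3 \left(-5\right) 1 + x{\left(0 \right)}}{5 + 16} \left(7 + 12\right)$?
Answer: $- \frac{209}{16} \approx -13.063$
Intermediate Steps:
$x{\left(U \right)} = \left(\frac{3}{4} + U\right)^{2}$ ($x{\left(U \right)} = \left(\frac{4 - 1}{-1 + 5} + U\right)^{2} = \left(\frac{3}{4} + U\right)^{2}$)
$\frac{3 \left(-5\right) 1 + x{\left(0 \right)}}{5 + 16} \left(7 + 12\right) = \frac{3 \left(-5\right) 1 + \frac{\left(3 + 4 \cdot 0\right)^{2}}{16}}{5 + 16} \left(7 + 12\right) = \frac{\left(-15\right) 1 + \frac{\left(3 + 0\right)^{2}}{16}}{21} \cdot 19 = \left(-15 + \frac{3^{2}}{16}\right) \frac{1}{21} \cdot 19 = \left(-15 + \frac{1}{16} \cdot 9\right) \frac{1}{21} \cdot 19 = \left(-15 + \frac{9}{16}\right) \frac{1}{21} \cdot 19 = \left(- \frac{231}{16}\right) \frac{1}{21} \cdot 19 = \left(- \frac{11}{16}\right) 19 = - \frac{209}{16}$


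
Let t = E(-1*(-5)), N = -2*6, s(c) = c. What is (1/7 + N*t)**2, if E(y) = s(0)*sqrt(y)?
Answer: 1/49 ≈ 0.020408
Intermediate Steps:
N = -12
E(y) = 0 (E(y) = 0*sqrt(y) = 0)
t = 0
(1/7 + N*t)**2 = (1/7 - 12*0)**2 = (1/7 + 0)**2 = (1/7)**2 = 1/49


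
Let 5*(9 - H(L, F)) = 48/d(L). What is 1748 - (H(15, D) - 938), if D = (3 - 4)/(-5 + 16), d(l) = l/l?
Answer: 13433/5 ≈ 2686.6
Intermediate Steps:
d(l) = 1
D = -1/11 ≈ -0.090909
H(L, F) = -⅗ (H(L, F) = 9 - 48/(5*1) = 9 - 48/5 = -⅗)
1748 - (H(15, D) - 938) = 1748 - (-⅗ - 938) = 1748 - 1*(-4693/5) = 1748 + 4693/5 = 13433/5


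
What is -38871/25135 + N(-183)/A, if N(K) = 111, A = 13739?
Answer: -48296244/31393615 ≈ -1.5384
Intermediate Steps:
-38871/25135 + N(-183)/A = -38871/25135 + 111/13739 = -48296244/31393615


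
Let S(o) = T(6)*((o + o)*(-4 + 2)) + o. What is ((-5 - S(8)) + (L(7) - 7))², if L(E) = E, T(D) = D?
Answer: 32041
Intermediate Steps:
S(o) = -23*o (S(o) = 6*((o + o)*(-4 + 2)) + o = 6*((2*o)*(-2)) + o = 6*(-4*o) + o = -24*o + o = -23*o)
((-5 - S(8)) + (L(7) - 7))² = ((-5 - (-23)*8) + (7 - 7))² = ((-5 - 1*(-184)) + 0)² = ((-5 + 184) + 0)² = (179 + 0)² = 179² = 32041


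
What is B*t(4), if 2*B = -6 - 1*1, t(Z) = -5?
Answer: 35/2 ≈ 17.500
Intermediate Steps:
B = -7/2 (B = (-6 - 1*1)/2 = (-6 - 1)/2 = (½)*(-7) = -7/2 ≈ -3.5000)
B*t(4) = -7/2*(-5) = 35/2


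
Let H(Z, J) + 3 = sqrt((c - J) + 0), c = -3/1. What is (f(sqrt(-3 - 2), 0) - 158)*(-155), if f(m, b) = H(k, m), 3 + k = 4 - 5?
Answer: 24955 - 155*sqrt(-3 - I*sqrt(5)) ≈ 24861.0 + 284.58*I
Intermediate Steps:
k = -4 (k = -3 + (4 - 5) = -3 - 1 = -4)
c = -3 (c = -3*1 = -3)
H(Z, J) = -3 + sqrt(-3 - J) (H(Z, J) = -3 + sqrt((-3 - J) + 0) = -3 + sqrt(-3 - J))
f(m, b) = -3 + sqrt(-3 - m)
(f(sqrt(-3 - 2), 0) - 158)*(-155) = ((-3 + sqrt(-3 - sqrt(-3 - 2))) - 158)*(-155) = ((-3 + sqrt(-3 - sqrt(-5))) - 158)*(-155) = ((-3 + sqrt(-3 - I*sqrt(5))) - 158)*(-155) = (-161 + sqrt(-3 - I*sqrt(5)))*(-155) = 24955 - 155*sqrt(-3 - I*sqrt(5))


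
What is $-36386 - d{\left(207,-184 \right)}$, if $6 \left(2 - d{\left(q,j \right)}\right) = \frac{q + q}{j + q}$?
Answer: $-36385$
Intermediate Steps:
$d{\left(q,j \right)} = 2 - \frac{q}{3 \left(j + q\right)}$ ($d{\left(q,j \right)} = 2 - \frac{\left(q + q\right) \frac{1}{j + q}}{6} = 2 - \frac{2 q \frac{1}{j + q}}{6} = 2 - \frac{q}{3 \left(j + q\right)}$)
$-36386 - d{\left(207,-184 \right)} = -36386 - \frac{2 \left(-184\right) + \frac{5}{3} \cdot 207}{-184 + 207} = -36386 - \frac{-368 + 345}{23} = -36386 - \frac{1}{23} \left(-23\right) = -36386 - -1 = -36386 + 1 = -36385$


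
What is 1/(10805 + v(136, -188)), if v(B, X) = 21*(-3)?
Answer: 1/10742 ≈ 9.3093e-5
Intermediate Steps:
v(B, X) = -63
1/(10805 + v(136, -188)) = 1/(10805 - 63) = 1/10742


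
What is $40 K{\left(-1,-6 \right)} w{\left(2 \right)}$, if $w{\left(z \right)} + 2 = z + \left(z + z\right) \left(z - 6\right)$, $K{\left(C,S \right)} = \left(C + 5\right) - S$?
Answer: $-6400$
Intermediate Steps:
$K{\left(C,S \right)} = 5 + C - S$ ($K{\left(C,S \right)} = \left(5 + C\right) - S = 5 + C - S$)
$w{\left(z \right)} = -2 + z + 2 z \left(-6 + z\right)$ ($w{\left(z \right)} = -2 + \left(z + \left(z + z\right) \left(z - 6\right)\right) = -2 + \left(z + 2 z \left(-6 + z\right)\right) = -2 + z + 2 z \left(-6 + z\right)$)
$40 K{\left(-1,-6 \right)} w{\left(2 \right)} = 40 \left(5 - 1 - -6\right) \left(-2 - 22 + 2 \cdot 2^{2}\right) = 40 \left(5 - 1 + 6\right) \left(-2 - 22 + 2 \cdot 4\right) = 40 \cdot 10 \left(-2 - 22 + 8\right) = 400 \left(-16\right) = -6400$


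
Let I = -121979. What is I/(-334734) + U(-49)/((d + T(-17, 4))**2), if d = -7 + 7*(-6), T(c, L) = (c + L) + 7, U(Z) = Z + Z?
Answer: 336182543/1012570350 ≈ 0.33201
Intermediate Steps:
U(Z) = 2*Z
T(c, L) = 7 + L + c (T(c, L) = (L + c) + 7 = 7 + L + c)
d = -49 (d = -7 - 42 = -49)
I/(-334734) + U(-49)/((d + T(-17, 4))**2) = -121979/(-334734) + (2*(-49))/((-49 + (7 + 4 - 17))**2) = -121979*(-1/334734) - 98/(-49 - 6)**2 = 121979/334734 - 98/((-55)**2) = 121979/334734 - 98/3025 = 336182543/1012570350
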